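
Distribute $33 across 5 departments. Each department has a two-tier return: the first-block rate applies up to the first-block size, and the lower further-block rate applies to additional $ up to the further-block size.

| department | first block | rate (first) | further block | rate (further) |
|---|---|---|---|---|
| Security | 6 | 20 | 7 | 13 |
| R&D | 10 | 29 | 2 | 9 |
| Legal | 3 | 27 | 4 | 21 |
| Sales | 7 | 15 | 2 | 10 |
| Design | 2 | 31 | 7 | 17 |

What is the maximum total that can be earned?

Treat each block as its own option and order by rate: Design/T1 31 > R&D/T1 29 > Legal/T1 27 > Legal/T2 21 > Security/T1 20 > Design/T2 17 > Sales/T1 15 > Security/T2 13 > Sales/T2 10 > R&D/T2 9.
Design T1 at 31: fill all 2 — 31 left.
Fill R&D T1 block (10 at 29) — 21 left.
Legal/T1 (27): +3 — 18 left.
Fill Legal T2 block (4 at 21) — 14 left.
Security T1 at 20: fill all 6 — 8 left.
Fill Design T2 block (7 at 17) — 1 left.
1 remain; put them into Sales T1 at 15.
Total = 31×2 + 29×10 + 27×3 + 21×4 + 20×6 + 17×7 + 15×1 = 771.

771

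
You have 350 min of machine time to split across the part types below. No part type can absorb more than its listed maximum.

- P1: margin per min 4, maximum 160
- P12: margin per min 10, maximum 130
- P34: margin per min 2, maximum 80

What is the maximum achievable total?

2060

Order the part types by margin per min: P12 10 > P1 4 > P34 2.
P12 takes 130 to reach its cap of 130 ; 220 left.
P1: +160 to 160 (cap) ; 60 left.
P34: +60 (room for 80) → 60. Pool exhausted.
Total = 4×160 + 10×130 + 2×60 = 2060.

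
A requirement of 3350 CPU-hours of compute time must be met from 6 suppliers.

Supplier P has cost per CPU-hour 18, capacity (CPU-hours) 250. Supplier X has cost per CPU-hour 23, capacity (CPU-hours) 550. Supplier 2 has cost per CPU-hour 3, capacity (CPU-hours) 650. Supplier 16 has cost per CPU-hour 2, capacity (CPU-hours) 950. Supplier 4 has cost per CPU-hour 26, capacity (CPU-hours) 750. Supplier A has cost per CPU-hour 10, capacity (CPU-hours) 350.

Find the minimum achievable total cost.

Fill from the cheapest supplier first.
Supplier 16 (2): use full 950 — 2400 CPU-hours to go.
Supplier 2 at 3: take all 650 CPU-hours — 1750 still needed.
Supplier A (10): use full 350 — 1400 CPU-hours to go.
Supplier P (18): use full 250 — 1150 CPU-hours to go.
Supplier X at 23: take all 550 CPU-hours — 600 still needed.
Take 600 from Supplier 4 at 26 to finish.
Cost = 950×2 + 650×3 + 350×10 + 250×18 + 550×23 + 600×26 = 40100.

40100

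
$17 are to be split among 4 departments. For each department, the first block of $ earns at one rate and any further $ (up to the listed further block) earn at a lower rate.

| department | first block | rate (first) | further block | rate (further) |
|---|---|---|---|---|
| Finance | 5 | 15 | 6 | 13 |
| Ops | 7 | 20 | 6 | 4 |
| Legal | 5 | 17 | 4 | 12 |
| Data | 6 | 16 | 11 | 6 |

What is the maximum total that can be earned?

Treat each block as its own option and order by rate: Ops/tier1 20 > Legal/tier1 17 > Data/tier1 16 > Finance/tier1 15 > Finance/tier2 13 > Legal/tier2 12 > Data/tier2 6 > Ops/tier2 4.
Fill Ops tier1 block (7 at 20) ; 10 left.
Legal/tier1 (17): +5 ; 5 left.
Data tier1 at 16: only 5 left, fill 5.
Total = 20×7 + 17×5 + 16×5 = 305.

305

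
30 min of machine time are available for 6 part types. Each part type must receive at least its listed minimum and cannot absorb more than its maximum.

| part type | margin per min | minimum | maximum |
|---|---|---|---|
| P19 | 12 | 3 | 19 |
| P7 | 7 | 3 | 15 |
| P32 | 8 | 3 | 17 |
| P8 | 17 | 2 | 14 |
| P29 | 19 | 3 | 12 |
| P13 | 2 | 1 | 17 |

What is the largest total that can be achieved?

Meeting every minimum uses 3+3+3+2+3+1 = 15 min, leaving 15.
Highest margin per min first: P29 19 > P8 17 > P19 12 > P32 8 > P7 7 > P13 2.
P29: +9 to 12 (cap) — 6 left.
P8: +6 (room for 12) → 8. Pool exhausted.
Total = 12×3 + 7×3 + 8×3 + 17×8 + 19×12 + 2×1 = 447.

447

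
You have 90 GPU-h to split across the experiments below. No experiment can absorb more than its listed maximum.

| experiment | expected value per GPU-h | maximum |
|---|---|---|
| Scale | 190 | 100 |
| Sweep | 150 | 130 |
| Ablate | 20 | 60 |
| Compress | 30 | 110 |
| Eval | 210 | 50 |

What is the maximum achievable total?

18100

Order the experiments by expected value per GPU-h: Eval 210 > Scale 190 > Sweep 150 > Compress 30 > Ablate 20.
Eval: +50 to 50 (cap) — 40 left.
Scale has room for 100 but only 40 remain, so it gets 40.
Total = 190×40 + 210×50 = 18100.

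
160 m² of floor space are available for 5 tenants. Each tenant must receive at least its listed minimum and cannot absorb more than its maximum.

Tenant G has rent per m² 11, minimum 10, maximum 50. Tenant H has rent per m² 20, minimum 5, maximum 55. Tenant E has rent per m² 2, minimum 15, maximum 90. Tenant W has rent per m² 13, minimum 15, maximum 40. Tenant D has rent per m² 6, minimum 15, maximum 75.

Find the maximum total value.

Meeting every minimum uses 10+5+15+15+15 = 60 m², leaving 100.
Highest rent per m² first: Tenant H 20 > Tenant W 13 > Tenant G 11 > Tenant D 6 > Tenant E 2.
Tenant H takes 50 more to reach its cap of 55 — 50 left.
Tenant W: +25 to 40 (cap) — 25 left.
Tenant G: +25 (room for 40) → 35. Pool exhausted.
Total = 11×35 + 20×55 + 2×15 + 13×40 + 6×15 = 2125.

2125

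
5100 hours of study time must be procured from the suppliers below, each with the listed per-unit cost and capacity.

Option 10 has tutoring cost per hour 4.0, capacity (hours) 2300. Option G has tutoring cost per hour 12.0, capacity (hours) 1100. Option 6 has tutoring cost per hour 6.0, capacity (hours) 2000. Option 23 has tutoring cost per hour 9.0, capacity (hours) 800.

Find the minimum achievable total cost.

Use suppliers in increasing cost order.
Option 10 at 4.0: take all 2300 hours ; 2800 still needed.
Take 2000 from Option 6 at 6.0 ; need 800 more.
Take 800 from Option 23 at 9.0 ; need 0 more.
Option G: unused.
Cost = 2300×4.0 + 2000×6.0 + 800×9.0 = 28400.

28400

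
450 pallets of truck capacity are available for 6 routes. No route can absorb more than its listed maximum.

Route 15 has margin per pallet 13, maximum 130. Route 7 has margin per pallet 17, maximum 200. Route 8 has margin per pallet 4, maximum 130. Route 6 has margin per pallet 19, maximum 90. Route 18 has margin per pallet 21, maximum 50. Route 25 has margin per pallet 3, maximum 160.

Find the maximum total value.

Rank by margin per pallet: Route 18 21 > Route 6 19 > Route 7 17 > Route 15 13 > Route 8 4 > Route 25 3.
Route 18 takes 50 to reach its cap of 50 → 400 left.
Route 6 takes 90 to reach its cap of 90 → 310 left.
Give Route 7 200 to hit its cap of 200 → 110 left.
Route 15: +110 (room for 130) → 110. Pool exhausted.
Total = 13×110 + 17×200 + 19×90 + 21×50 = 7590.

7590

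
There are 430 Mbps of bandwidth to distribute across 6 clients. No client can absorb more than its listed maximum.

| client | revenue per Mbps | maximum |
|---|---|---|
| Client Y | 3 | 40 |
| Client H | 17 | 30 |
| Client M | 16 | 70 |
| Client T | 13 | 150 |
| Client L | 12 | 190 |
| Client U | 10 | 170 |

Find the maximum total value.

Order the clients by revenue per Mbps: Client H 17 > Client M 16 > Client T 13 > Client L 12 > Client U 10 > Client Y 3.
Client H takes 30 to reach its cap of 30 — 400 left.
Client M: +70 to 70 (cap) — 330 left.
Give Client T 150 to hit its cap of 150 — 180 left.
Only 180 left; Client L takes them to reach 180.
Total = 17×30 + 16×70 + 13×150 + 12×180 = 5740.

5740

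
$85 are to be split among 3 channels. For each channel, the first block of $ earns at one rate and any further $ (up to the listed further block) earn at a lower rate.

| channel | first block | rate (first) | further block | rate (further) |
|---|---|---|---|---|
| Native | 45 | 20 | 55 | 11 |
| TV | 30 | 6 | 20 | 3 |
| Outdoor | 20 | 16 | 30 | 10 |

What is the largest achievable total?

1440

Treat each block as its own option and order by rate: Native/T1 20 > Outdoor/T1 16 > Native/T2 11 > Outdoor/T2 10 > TV/T1 6 > TV/T2 3.
Native T1 at 20: fill all 45 → 40 left.
Fill Outdoor T1 block (20 at 16) → 20 left.
Native/T2: +20 of 55 at 11; pool empty.
Total = 20×45 + 16×20 + 11×20 = 1440.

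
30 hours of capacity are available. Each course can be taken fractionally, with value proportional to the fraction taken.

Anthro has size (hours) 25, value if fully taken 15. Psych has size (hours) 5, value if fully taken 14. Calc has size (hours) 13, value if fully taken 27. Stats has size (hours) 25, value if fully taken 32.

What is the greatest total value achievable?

56.36

Best value per unit of size first: Psych 14/5≈2.8, Calc 27/13≈2.08, Stats 32/25≈1.28, Anthro 15/25≈0.6.
Take all of Psych (5 hours, value 14) ; 25 hours left.
Calc: take in full, 13 hours for value 27 ; 12 left.
Only 12 hours remain; take 12/25 of Stats for value 32×12/25 = 15.36.
Total value = 56.36.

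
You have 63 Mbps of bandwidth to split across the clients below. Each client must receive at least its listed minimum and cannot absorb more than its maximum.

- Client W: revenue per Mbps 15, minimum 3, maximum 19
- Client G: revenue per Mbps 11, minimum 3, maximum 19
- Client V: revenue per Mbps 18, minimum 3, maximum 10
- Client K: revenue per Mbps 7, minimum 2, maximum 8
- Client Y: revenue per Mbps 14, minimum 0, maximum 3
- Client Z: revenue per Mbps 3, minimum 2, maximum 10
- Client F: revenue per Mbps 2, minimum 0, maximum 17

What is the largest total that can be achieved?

Meeting every minimum uses 3+3+3+2+0+2+0 = 13 Mbps, leaving 50.
Rank by revenue per Mbps: Client V 18 > Client W 15 > Client Y 14 > Client G 11 > Client K 7 > Client Z 3 > Client F 2.
Client V: +7 to 10 (cap) ; 43 left.
Give Client W 16 more to hit its cap of 19 ; 27 left.
Client Y takes 3 more to reach its cap of 3 ; 24 left.
Client G takes 16 more to reach its cap of 19 ; 8 left.
Client K: +6 to 8 (cap) ; 2 left.
Client Z has room for 8 more but only 2 remain, so it gets 4.
Total = 15×19 + 11×19 + 18×10 + 7×8 + 14×3 + 3×4 = 784.

784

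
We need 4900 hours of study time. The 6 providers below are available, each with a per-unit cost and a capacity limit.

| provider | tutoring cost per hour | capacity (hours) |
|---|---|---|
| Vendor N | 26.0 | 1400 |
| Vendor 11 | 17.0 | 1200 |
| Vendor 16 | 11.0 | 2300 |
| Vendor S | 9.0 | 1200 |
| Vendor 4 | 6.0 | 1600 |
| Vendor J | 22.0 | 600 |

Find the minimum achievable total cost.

43500

Fill from the cheapest provider first.
Vendor 4 at 6.0: take all 1600 hours — 3300 still needed.
Vendor S (9.0): use full 1200 — 2100 hours to go.
Vendor 16 (11.0): take the remaining 2100 — done.
Vendor 11, Vendor J, Vendor N: unused.
Cost = 1600×6.0 + 1200×9.0 + 2100×11.0 = 43500.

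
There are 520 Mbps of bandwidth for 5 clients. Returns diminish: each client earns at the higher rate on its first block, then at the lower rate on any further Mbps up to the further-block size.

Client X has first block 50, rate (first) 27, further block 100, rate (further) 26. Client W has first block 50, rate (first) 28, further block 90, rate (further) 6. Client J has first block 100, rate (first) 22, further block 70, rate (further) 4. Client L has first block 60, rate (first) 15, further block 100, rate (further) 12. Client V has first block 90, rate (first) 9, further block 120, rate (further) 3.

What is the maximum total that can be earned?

Treat each block as its own option and order by rate: Client W/tier1 28 > Client X/tier1 27 > Client X/tier2 26 > Client J/tier1 22 > Client L/tier1 15 > Client L/tier2 12 > Client V/tier1 9 > Client W/tier2 6 > Client J/tier2 4 > Client V/tier2 3.
Client W/tier1 (28): +50 → 470 left.
Fill Client X tier1 block (50 at 27) → 420 left.
Client X tier2 at 26: fill all 100 → 320 left.
Client J/tier1 (22): +100 → 220 left.
Fill Client L tier1 block (60 at 15) → 160 left.
Client L/tier2 (12): +100 → 60 left.
60 remain; put them into Client V tier1 at 9.
Total = 28×50 + 27×50 + 26×100 + 22×100 + 15×60 + 12×100 + 9×60 = 10190.

10190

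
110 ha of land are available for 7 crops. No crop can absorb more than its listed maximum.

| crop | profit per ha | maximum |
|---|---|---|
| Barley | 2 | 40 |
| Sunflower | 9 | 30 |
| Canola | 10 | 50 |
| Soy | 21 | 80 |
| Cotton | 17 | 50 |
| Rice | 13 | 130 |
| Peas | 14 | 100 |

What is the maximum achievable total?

Order the crops by profit per ha: Soy 21 > Cotton 17 > Peas 14 > Rice 13 > Canola 10 > Sunflower 9 > Barley 2.
Soy takes 80 to reach its cap of 80 — 30 left.
Only 30 left; Cotton takes them to reach 30.
Total = 21×80 + 17×30 = 2190.

2190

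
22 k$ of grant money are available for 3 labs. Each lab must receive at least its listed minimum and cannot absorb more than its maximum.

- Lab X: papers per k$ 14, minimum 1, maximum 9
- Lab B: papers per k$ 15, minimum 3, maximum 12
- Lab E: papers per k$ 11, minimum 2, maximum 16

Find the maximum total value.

Meeting every minimum uses 1+3+2 = 6 k$, leaving 16.
Order the labs by papers per k$: Lab B 15 > Lab X 14 > Lab E 11.
Lab B: +9 to 12 (cap) ; 7 left.
Only 7 left; Lab X takes them to reach 8.
Total = 14×8 + 15×12 + 11×2 = 314.

314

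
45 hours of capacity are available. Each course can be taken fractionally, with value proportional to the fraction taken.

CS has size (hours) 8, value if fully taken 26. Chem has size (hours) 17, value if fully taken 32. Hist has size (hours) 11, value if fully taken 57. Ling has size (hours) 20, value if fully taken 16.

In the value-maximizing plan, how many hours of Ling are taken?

9

Rank by value-to-size ratio: Hist 57/11≈5.18, CS 26/8≈3.25, Chem 32/17≈1.88, Ling 16/20≈0.8.
All 11 hours of Hist fit (value 57) → 34 remain.
Take all of CS (8 hours, value 26) → 26 hours left.
Take all of Chem (17 hours, value 32) → 9 hours left.
Only 9 hours remain; take 9/20 of Ling for value 16×9/20 = 7.2.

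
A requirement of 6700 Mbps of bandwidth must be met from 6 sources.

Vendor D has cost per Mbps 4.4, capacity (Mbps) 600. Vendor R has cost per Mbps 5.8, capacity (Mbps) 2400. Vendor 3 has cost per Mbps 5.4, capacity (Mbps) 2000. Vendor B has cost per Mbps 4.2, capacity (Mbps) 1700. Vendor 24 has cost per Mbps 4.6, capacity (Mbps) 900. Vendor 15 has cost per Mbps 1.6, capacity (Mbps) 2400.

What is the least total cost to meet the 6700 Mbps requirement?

Fill from the cheapest source first.
Vendor 15 at 1.6: take all 2400 Mbps → 4300 still needed.
Vendor B at 4.2: take all 1700 Mbps → 2600 still needed.
Take 600 from Vendor D at 4.4 → need 2000 more.
Vendor 24 at 4.6: take all 900 Mbps → 1100 still needed.
Vendor 3 (5.4): take the remaining 1100 → done.
Vendor R: unused.
Cost = 2400×1.6 + 1700×4.2 + 600×4.4 + 900×4.6 + 1100×5.4 = 23700.

23700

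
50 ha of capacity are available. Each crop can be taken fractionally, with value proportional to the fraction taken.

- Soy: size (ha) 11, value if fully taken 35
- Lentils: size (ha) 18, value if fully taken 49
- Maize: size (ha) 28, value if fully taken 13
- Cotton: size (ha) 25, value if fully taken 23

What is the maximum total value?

Sort by value density: Soy 35/11≈3.18, Lentils 49/18≈2.72, Cotton 23/25≈0.92, Maize 13/28≈0.464.
Take all of Soy (11 ha, value 35) → 39 ha left.
All 18 ha of Lentils fit (value 49) → 21 remain.
Fill the last 21 ha with part of Cotton: 21/25 of it earns 19.32.
Total value = 103.32.

103.32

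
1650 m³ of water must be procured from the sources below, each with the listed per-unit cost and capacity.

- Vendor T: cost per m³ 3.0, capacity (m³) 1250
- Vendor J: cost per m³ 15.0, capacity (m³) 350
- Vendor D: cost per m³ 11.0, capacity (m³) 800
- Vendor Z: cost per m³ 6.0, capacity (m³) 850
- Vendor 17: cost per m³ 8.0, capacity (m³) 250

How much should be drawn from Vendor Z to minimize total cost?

400

Use sources in increasing cost order.
Take 1250 from Vendor T at 3.0 → need 400 more.
Vendor Z (6.0): take the remaining 400 → done.
Vendor 17, Vendor D, Vendor J: unused.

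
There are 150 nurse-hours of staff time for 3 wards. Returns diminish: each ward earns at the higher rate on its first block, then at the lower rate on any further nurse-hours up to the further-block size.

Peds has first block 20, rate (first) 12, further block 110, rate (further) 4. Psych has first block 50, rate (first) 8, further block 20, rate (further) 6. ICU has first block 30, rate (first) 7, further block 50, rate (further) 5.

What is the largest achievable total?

Treat each block as its own option and order by rate: Peds/T1 12 > Psych/T1 8 > ICU/T1 7 > Psych/T2 6 > ICU/T2 5 > Peds/T2 4.
Fill Peds T1 block (20 at 12) → 130 left.
Fill Psych T1 block (50 at 8) → 80 left.
ICU/T1 (7): +30 → 50 left.
Fill Psych T2 block (20 at 6) → 30 left.
ICU T2 at 5: only 30 left, fill 30.
Total = 12×20 + 8×50 + 7×30 + 6×20 + 5×30 = 1120.

1120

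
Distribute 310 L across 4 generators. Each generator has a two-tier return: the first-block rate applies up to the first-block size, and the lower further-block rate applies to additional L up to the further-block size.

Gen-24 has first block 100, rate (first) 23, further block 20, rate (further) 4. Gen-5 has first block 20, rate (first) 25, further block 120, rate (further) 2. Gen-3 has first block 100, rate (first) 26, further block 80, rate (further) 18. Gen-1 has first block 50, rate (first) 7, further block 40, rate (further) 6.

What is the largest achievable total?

Order all 8 blocks by rate: Gen-3/tier1 26 > Gen-5/tier1 25 > Gen-24/tier1 23 > Gen-3/tier2 18 > Gen-1/tier1 7 > Gen-1/tier2 6 > Gen-24/tier2 4 > Gen-5/tier2 2.
Gen-3 tier1 at 26: fill all 100 ; 210 left.
Gen-5/tier1 (25): +20 ; 190 left.
Gen-24/tier1 (23): +100 ; 90 left.
Fill Gen-3 tier2 block (80 at 18) ; 10 left.
10 remain; put them into Gen-1 tier1 at 7.
Total = 26×100 + 25×20 + 23×100 + 18×80 + 7×10 = 6910.

6910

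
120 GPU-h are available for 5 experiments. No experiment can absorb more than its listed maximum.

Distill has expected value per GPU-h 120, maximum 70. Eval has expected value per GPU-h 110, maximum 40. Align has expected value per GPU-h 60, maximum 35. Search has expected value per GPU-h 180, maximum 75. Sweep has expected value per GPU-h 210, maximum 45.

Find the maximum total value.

22950

Rank by expected value per GPU-h: Sweep 210 > Search 180 > Distill 120 > Eval 110 > Align 60.
Sweep: +45 to 45 (cap) → 75 left.
Search: +75 to 75 (cap) → 0 left.
Total = 180×75 + 210×45 = 22950.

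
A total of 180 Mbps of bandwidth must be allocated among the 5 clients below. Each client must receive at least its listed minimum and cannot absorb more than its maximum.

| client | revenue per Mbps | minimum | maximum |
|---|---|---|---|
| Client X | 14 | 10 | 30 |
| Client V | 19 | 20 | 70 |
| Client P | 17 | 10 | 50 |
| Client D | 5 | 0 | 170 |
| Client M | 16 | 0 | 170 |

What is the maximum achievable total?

Meeting every minimum uses 10+20+10+0+0 = 40 Mbps, leaving 140.
Rank by revenue per Mbps: Client V 19 > Client P 17 > Client M 16 > Client X 14 > Client D 5.
Client V: +50 to 70 (cap) → 90 left.
Give Client P 40 more to hit its cap of 50 → 50 left.
Client M: +50 (room for 170) → 50. Pool exhausted.
Total = 14×10 + 19×70 + 17×50 + 16×50 = 3120.

3120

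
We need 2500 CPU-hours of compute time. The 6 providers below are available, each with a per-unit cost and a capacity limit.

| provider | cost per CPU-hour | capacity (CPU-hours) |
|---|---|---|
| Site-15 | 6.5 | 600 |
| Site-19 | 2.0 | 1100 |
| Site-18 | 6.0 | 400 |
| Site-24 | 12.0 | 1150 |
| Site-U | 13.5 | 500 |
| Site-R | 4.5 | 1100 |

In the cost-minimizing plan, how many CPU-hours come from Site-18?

Cheapest first:
Site-19 (2.0): use full 1100 → 1400 CPU-hours to go.
Site-R (4.5): use full 1100 → 300 CPU-hours to go.
Site-18 (6.0): take the remaining 300 → done.
Site-15, Site-24, Site-U: unused.

300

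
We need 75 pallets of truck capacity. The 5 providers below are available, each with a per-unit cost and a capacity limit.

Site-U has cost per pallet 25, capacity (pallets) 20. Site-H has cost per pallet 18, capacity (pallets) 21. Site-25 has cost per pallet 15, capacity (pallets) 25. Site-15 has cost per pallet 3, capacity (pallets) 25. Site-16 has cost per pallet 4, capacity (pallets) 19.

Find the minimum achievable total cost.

634

Fill from the cheapest provider first.
Site-15 at 3: take all 25 pallets — 50 still needed.
Site-16 at 4: take all 19 pallets — 31 still needed.
Take 25 from Site-25 at 15 — need 6 more.
Site-H at 18: take 6 of its 21 — requirement met.
Site-U: unused.
Cost = 25×3 + 19×4 + 25×15 + 6×18 = 634.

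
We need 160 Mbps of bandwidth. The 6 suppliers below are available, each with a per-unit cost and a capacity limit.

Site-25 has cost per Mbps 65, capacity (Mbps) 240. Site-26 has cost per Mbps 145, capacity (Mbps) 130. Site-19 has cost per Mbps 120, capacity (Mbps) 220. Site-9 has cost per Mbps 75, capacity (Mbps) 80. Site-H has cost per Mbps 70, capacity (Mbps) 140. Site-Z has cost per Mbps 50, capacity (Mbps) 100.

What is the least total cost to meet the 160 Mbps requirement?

8900

Use suppliers in increasing cost order.
Take 100 from Site-Z at 50 ; need 60 more.
Take 60 from Site-25 at 65 to finish.
Site-H, Site-9, Site-19, Site-26: unused.
Cost = 100×50 + 60×65 = 8900.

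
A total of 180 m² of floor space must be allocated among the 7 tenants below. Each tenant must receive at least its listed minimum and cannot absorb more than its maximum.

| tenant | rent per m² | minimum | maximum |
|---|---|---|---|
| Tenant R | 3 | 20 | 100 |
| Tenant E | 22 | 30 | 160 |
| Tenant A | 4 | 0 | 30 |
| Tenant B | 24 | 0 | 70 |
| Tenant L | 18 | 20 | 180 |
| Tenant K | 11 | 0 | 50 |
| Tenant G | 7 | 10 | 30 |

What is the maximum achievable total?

Meeting every minimum uses 20+30+0+0+20+0+10 = 80 m², leaving 100.
Highest rent per m² first: Tenant B 24 > Tenant E 22 > Tenant L 18 > Tenant K 11 > Tenant G 7 > Tenant A 4 > Tenant R 3.
Tenant B takes 70 more to reach its cap of 70 ; 30 left.
Tenant E: +30 (room for 130) → 60. Pool exhausted.
Total = 3×20 + 22×60 + 24×70 + 18×20 + 7×10 = 3490.

3490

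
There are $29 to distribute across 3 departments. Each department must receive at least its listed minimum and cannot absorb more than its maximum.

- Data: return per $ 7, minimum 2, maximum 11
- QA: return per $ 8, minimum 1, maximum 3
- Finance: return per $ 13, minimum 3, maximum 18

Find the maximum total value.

314

Meeting every minimum uses 2+1+3 = 6 $, leaving 23.
Rank by return per $: Finance 13 > QA 8 > Data 7.
Finance: +15 to 18 (cap) ; 8 left.
Give QA 2 more to hit its cap of 3 ; 6 left.
Data: +6 (room for 9) → 8. Pool exhausted.
Total = 7×8 + 8×3 + 13×18 = 314.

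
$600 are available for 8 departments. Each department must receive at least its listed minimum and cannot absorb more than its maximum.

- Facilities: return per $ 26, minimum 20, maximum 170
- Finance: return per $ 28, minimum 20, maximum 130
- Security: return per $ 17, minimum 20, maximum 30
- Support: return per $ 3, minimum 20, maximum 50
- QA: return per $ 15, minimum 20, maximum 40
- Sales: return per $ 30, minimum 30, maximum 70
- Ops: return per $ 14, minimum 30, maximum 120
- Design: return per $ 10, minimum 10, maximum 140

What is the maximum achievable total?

13210

Meeting every minimum uses 20+20+20+20+20+30+30+10 = 170 $, leaving 430.
Order the departments by return per $: Sales 30 > Finance 28 > Facilities 26 > Security 17 > QA 15 > Ops 14 > Design 10 > Support 3.
Give Sales 40 more to hit its cap of 70 — 390 left.
Finance: +110 to 130 (cap) — 280 left.
Facilities: +150 to 170 (cap) — 130 left.
Security: +10 to 30 (cap) — 120 left.
Give QA 20 more to hit its cap of 40 — 100 left.
Give Ops 90 more to hit its cap of 120 — 10 left.
Design: +10 (room for 130) → 20. Pool exhausted.
Total = 26×170 + 28×130 + 17×30 + 3×20 + 15×40 + 30×70 + 14×120 + 10×20 = 13210.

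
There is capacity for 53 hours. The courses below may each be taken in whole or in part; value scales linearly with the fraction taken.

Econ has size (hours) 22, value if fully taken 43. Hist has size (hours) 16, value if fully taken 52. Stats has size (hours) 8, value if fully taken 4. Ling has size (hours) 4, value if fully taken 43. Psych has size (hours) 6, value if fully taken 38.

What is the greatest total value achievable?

178.5

Sort by value density: Ling 43/4≈10.8, Psych 38/6≈6.33, Hist 52/16≈3.25, Econ 43/22≈1.95, Stats 4/8≈0.5.
All 4 hours of Ling fit (value 43) — 49 remain.
Take all of Psych (6 hours, value 38) — 43 hours left.
Hist: take in full, 16 hours for value 52 — 27 left.
Take all of Econ (22 hours, value 43) — 5 hours left.
5 hours left: a 5/8 share of Stats gives 4×5/8 = 2.5.
Total value = 178.5.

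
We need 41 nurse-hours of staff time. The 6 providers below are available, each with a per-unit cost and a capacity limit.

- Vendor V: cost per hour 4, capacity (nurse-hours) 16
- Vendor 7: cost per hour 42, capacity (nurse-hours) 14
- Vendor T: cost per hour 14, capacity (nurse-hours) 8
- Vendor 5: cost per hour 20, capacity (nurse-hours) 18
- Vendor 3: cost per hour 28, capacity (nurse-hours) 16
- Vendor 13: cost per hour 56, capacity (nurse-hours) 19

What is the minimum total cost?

Use providers in increasing cost order.
Vendor V at 4: take all 16 nurse-hours → 25 still needed.
Vendor T at 14: take all 8 nurse-hours → 17 still needed.
Take 17 from Vendor 5 at 20 to finish.
Vendor 3, Vendor 7, Vendor 13: unused.
Cost = 16×4 + 8×14 + 17×20 = 516.

516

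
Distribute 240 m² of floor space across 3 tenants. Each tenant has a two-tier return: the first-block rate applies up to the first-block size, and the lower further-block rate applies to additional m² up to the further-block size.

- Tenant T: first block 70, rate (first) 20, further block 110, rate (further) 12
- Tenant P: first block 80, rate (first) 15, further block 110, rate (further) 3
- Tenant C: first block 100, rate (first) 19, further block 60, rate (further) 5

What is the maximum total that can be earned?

Treat each block as its own option and order by rate: Tenant T/T1 20 > Tenant C/T1 19 > Tenant P/T1 15 > Tenant T/T2 12 > Tenant C/T2 5 > Tenant P/T2 3.
Tenant T/T1 (20): +70 ; 170 left.
Fill Tenant C T1 block (100 at 19) ; 70 left.
Tenant P T1 at 15: only 70 left, fill 70.
Total = 20×70 + 19×100 + 15×70 = 4350.

4350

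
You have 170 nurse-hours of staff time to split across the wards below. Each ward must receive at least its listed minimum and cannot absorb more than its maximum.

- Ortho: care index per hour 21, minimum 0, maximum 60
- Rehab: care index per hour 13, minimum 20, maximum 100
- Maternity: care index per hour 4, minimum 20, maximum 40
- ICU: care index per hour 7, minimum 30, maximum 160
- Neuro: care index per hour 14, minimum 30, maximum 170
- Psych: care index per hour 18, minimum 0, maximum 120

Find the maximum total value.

Meeting every minimum uses 0+20+20+30+30+0 = 100 nurse-hours, leaving 70.
Order the wards by care index per hour: Ortho 21 > Psych 18 > Neuro 14 > Rehab 13 > ICU 7 > Maternity 4.
Ortho: +60 to 60 (cap) ; 10 left.
Psych has room for 120 more but only 10 remain, so it gets 10.
Total = 21×60 + 13×20 + 4×20 + 7×30 + 14×30 + 18×10 = 2410.

2410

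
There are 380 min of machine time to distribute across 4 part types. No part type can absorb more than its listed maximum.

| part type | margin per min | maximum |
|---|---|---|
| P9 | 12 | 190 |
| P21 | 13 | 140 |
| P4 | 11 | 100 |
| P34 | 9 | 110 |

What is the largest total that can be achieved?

4650

Highest margin per min first: P21 13 > P9 12 > P4 11 > P34 9.
P21: +140 to 140 (cap) → 240 left.
P9: +190 to 190 (cap) → 50 left.
P4: +50 (room for 100) → 50. Pool exhausted.
Total = 12×190 + 13×140 + 11×50 = 4650.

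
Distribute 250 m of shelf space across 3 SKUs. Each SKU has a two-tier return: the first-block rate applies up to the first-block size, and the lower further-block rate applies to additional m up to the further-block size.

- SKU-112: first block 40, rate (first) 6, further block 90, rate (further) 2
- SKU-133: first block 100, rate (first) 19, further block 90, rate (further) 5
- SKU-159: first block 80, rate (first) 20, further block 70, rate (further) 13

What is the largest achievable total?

Rank every tier by rate: SKU-159/T1 20 > SKU-133/T1 19 > SKU-159/T2 13 > SKU-112/T1 6 > SKU-133/T2 5 > SKU-112/T2 2.
SKU-159/T1 (20): +80 → 170 left.
Fill SKU-133 T1 block (100 at 19) → 70 left.
Fill SKU-159 T2 block (70 at 13) → 0 left.
Total = 20×80 + 19×100 + 13×70 = 4410.

4410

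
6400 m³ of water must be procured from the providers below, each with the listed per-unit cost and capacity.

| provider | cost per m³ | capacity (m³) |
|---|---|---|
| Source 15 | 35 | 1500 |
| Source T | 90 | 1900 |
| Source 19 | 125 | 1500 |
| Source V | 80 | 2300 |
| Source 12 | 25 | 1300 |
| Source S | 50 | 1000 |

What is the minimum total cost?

346000

Use providers in increasing cost order.
Take 1300 from Source 12 at 25 → need 5100 more.
Take 1500 from Source 15 at 35 → need 3600 more.
Source S at 50: take all 1000 m³ → 2600 still needed.
Source V (80): use full 2300 → 300 m³ to go.
Take 300 from Source T at 90 to finish.
Source 19: unused.
Cost = 1300×25 + 1500×35 + 1000×50 + 2300×80 + 300×90 = 346000.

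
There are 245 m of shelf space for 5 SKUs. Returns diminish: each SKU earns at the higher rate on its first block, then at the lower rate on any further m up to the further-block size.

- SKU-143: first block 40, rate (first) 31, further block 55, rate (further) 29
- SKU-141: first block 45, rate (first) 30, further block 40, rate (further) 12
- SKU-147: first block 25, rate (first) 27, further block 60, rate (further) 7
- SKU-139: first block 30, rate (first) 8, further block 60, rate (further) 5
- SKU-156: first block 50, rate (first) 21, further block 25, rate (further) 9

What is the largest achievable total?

6270

Order all 10 blocks by rate: SKU-143/tier1 31 > SKU-141/tier1 30 > SKU-143/tier2 29 > SKU-147/tier1 27 > SKU-156/tier1 21 > SKU-141/tier2 12 > SKU-156/tier2 9 > SKU-139/tier1 8 > SKU-147/tier2 7 > SKU-139/tier2 5.
SKU-143 tier1 at 31: fill all 40 — 205 left.
Fill SKU-141 tier1 block (45 at 30) — 160 left.
SKU-143 tier2 at 29: fill all 55 — 105 left.
Fill SKU-147 tier1 block (25 at 27) — 80 left.
SKU-156/tier1 (21): +50 — 30 left.
SKU-141 tier2 at 12: only 30 left, fill 30.
Total = 31×40 + 30×45 + 29×55 + 27×25 + 21×50 + 12×30 = 6270.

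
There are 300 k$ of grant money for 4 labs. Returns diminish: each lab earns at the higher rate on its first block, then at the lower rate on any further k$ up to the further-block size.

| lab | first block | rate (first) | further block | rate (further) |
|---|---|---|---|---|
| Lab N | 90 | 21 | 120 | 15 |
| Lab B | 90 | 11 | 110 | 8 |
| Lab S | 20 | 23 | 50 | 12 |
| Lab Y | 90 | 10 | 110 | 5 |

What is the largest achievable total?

4970

Treat each block as its own option and order by rate: Lab S/first 23 > Lab N/first 21 > Lab N/second 15 > Lab S/second 12 > Lab B/first 11 > Lab Y/first 10 > Lab B/second 8 > Lab Y/second 5.
Lab S/first (23): +20 ; 280 left.
Lab N first at 21: fill all 90 ; 190 left.
Lab N second at 15: fill all 120 ; 70 left.
Fill Lab S second block (50 at 12) ; 20 left.
Lab B/first: +20 of 90 at 11; pool empty.
Total = 23×20 + 21×90 + 15×120 + 12×50 + 11×20 = 4970.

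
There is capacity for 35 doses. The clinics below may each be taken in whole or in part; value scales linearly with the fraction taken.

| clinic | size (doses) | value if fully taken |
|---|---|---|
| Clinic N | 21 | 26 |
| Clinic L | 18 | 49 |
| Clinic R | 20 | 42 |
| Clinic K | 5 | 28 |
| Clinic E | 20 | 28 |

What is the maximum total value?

102.2

Rank by value-to-size ratio: Clinic K 28/5≈5.6, Clinic L 49/18≈2.72, Clinic R 42/20≈2.1, Clinic E 28/20≈1.4, Clinic N 26/21≈1.24.
Take all of Clinic K (5 doses, value 28) → 30 doses left.
Take all of Clinic L (18 doses, value 49) → 12 doses left.
12 doses left: a 12/20 share of Clinic R gives 42×12/20 = 25.2.
Total value = 102.2.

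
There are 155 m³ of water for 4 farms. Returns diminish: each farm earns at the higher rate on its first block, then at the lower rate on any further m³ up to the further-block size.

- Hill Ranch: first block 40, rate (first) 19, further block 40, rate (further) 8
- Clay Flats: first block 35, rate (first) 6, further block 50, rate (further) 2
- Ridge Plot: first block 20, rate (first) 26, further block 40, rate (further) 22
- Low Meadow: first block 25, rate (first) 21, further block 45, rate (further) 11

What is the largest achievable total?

3015

Order all 8 blocks by rate: Ridge Plot/T1 26 > Ridge Plot/T2 22 > Low Meadow/T1 21 > Hill Ranch/T1 19 > Low Meadow/T2 11 > Hill Ranch/T2 8 > Clay Flats/T1 6 > Clay Flats/T2 2.
Fill Ridge Plot T1 block (20 at 26) — 135 left.
Fill Ridge Plot T2 block (40 at 22) — 95 left.
Low Meadow T1 at 21: fill all 25 — 70 left.
Hill Ranch/T1 (19): +40 — 30 left.
Low Meadow/T2: +30 of 45 at 11; pool empty.
Total = 26×20 + 22×40 + 21×25 + 19×40 + 11×30 = 3015.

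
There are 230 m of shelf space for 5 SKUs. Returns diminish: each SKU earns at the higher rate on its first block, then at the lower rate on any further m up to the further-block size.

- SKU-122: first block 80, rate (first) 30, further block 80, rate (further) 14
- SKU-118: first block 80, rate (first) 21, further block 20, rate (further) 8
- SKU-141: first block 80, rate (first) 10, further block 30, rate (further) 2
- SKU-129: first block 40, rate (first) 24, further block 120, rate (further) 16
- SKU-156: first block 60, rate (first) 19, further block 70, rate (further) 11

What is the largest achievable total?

5610

Rank every tier by rate: SKU-122/T1 30 > SKU-129/T1 24 > SKU-118/T1 21 > SKU-156/T1 19 > SKU-129/T2 16 > SKU-122/T2 14 > SKU-156/T2 11 > SKU-141/T1 10 > SKU-118/T2 8 > SKU-141/T2 2.
SKU-122/T1 (30): +80 — 150 left.
SKU-129/T1 (24): +40 — 110 left.
SKU-118 T1 at 21: fill all 80 — 30 left.
SKU-156 T1 at 19: only 30 left, fill 30.
Total = 30×80 + 24×40 + 21×80 + 19×30 = 5610.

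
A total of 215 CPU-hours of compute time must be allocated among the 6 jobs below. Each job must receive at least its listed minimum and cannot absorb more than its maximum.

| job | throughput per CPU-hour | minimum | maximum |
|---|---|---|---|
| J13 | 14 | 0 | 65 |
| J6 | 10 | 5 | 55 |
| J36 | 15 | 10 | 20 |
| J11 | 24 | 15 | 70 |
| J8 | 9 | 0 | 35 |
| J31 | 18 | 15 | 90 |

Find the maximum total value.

4070

Meeting every minimum uses 0+5+10+15+0+15 = 45 CPU-hours, leaving 170.
Rank by throughput per CPU-hour: J11 24 > J31 18 > J36 15 > J13 14 > J6 10 > J8 9.
J11 takes 55 more to reach its cap of 70 — 115 left.
J31 takes 75 more to reach its cap of 90 — 40 left.
J36: +10 to 20 (cap) — 30 left.
Only 30 left; J13 takes them to reach 30.
Total = 14×30 + 10×5 + 15×20 + 24×70 + 18×90 = 4070.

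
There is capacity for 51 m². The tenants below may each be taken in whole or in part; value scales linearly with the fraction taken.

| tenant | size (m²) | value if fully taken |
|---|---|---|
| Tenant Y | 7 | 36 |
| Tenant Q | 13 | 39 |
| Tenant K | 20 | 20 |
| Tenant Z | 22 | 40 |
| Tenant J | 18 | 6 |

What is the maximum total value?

124

Rank by value-to-size ratio: Tenant Y 36/7≈5.14, Tenant Q 39/13≈3, Tenant Z 40/22≈1.82, Tenant K 20/20≈1, Tenant J 6/18≈0.333.
Take all of Tenant Y (7 m², value 36) ; 44 m² left.
Tenant Q: take in full, 13 m² for value 39 ; 31 left.
Take all of Tenant Z (22 m², value 40) ; 9 m² left.
9 m² left: a 9/20 share of Tenant K gives 20×9/20 = 9.
Total value = 124.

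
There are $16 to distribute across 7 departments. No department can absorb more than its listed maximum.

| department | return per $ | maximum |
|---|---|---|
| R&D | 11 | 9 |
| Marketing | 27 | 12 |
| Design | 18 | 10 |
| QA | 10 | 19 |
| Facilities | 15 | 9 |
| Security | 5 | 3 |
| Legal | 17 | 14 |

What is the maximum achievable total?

396

Highest return per $ first: Marketing 27 > Design 18 > Legal 17 > Facilities 15 > R&D 11 > QA 10 > Security 5.
Give Marketing 12 to hit its cap of 12 ; 4 left.
Design has room for 10 but only 4 remain, so it gets 4.
Total = 27×12 + 18×4 = 396.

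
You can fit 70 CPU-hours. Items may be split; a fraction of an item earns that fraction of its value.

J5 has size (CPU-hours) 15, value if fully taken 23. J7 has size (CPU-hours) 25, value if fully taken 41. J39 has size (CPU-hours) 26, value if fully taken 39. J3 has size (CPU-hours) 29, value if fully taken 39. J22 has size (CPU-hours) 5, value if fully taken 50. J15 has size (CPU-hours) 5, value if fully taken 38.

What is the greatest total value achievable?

Rank by value-to-size ratio: J22 50/5≈10, J15 38/5≈7.6, J7 41/25≈1.64, J5 23/15≈1.53, J39 39/26≈1.5, J3 39/29≈1.34.
All 5 CPU-hours of J22 fit (value 50) ; 65 remain.
Take all of J15 (5 CPU-hours, value 38) ; 60 CPU-hours left.
All 25 CPU-hours of J7 fit (value 41) ; 35 remain.
Take all of J5 (15 CPU-hours, value 23) ; 20 CPU-hours left.
20 CPU-hours left: a 20/26 share of J39 gives 39×20/26 = 30.
Total value = 182.

182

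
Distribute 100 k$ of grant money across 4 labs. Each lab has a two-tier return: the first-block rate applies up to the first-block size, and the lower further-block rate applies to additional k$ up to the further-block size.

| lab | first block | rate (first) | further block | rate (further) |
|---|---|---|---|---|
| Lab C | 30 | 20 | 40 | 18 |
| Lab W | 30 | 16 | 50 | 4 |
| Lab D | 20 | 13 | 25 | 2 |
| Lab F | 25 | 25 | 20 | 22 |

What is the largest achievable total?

Order all 8 blocks by rate: Lab F/tier1 25 > Lab F/tier2 22 > Lab C/tier1 20 > Lab C/tier2 18 > Lab W/tier1 16 > Lab D/tier1 13 > Lab W/tier2 4 > Lab D/tier2 2.
Lab F/tier1 (25): +25 → 75 left.
Lab F tier2 at 22: fill all 20 → 55 left.
Lab C/tier1 (20): +30 → 25 left.
25 remain; put them into Lab C tier2 at 18.
Total = 25×25 + 22×20 + 20×30 + 18×25 = 2115.

2115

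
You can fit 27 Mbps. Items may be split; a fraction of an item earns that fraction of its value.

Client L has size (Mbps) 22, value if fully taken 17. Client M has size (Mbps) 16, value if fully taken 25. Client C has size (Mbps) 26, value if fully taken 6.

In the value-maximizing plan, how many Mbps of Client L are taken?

Best value per unit of size first: Client M 25/16≈1.56, Client L 17/22≈0.773, Client C 6/26≈0.231.
All 16 Mbps of Client M fit (value 25) ; 11 remain.
Only 11 Mbps remain; take 11/22 of Client L for value 17×11/22 = 8.5.

11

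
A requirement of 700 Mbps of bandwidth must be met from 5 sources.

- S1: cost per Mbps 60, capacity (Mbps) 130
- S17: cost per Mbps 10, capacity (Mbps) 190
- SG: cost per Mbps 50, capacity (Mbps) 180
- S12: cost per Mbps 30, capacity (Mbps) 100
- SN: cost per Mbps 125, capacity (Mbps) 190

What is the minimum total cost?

Fill from the cheapest source first.
S17 at 10: take all 190 Mbps — 510 still needed.
S12 at 30: take all 100 Mbps — 410 still needed.
SG (50): use full 180 — 230 Mbps to go.
Take 130 from S1 at 60 — need 100 more.
SN at 125: take 100 of its 190 — requirement met.
Cost = 190×10 + 100×30 + 180×50 + 130×60 + 100×125 = 34200.

34200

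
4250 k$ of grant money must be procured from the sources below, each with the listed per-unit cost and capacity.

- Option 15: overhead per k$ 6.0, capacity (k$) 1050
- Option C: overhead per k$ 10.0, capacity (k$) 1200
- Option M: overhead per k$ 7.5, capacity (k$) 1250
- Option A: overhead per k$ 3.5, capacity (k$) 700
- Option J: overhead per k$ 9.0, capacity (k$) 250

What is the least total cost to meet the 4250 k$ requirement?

30375

Use sources in increasing cost order.
Take 700 from Option A at 3.5 → need 3550 more.
Take 1050 from Option 15 at 6.0 → need 2500 more.
Option M (7.5): use full 1250 → 1250 k$ to go.
Take 250 from Option J at 9.0 → need 1000 more.
Take 1000 from Option C at 10.0 to finish.
Cost = 700×3.5 + 1050×6.0 + 1250×7.5 + 250×9.0 + 1000×10.0 = 30375.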